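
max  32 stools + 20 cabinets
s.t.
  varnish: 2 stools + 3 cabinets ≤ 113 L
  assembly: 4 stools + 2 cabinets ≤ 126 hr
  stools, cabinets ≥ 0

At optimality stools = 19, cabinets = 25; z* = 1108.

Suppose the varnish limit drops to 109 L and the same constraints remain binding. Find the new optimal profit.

Both varnish and assembly are binding at x*.
Dual feasibility on the basic columns requires 2·y_varnish + 4·y_assembly = 32, 3·y_varnish + 2·y_assembly = 20.
Solving: y_varnish = 2, y_assembly = 7.
Δz = y_varnish·Δb = 2 × (-4) = -8, so new z* = 1108 − 8 = 1100.

1100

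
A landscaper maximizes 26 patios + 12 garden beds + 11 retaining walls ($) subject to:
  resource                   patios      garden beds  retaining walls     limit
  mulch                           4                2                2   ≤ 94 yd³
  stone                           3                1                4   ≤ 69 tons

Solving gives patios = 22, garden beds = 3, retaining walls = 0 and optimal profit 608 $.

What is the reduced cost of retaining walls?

Check each constraint at x*: mulch 94/94 (tight); stone 69/69 (tight).
Dual feasibility on the basic columns requires 4·y_mulch + 3·y_stone = 26, 2·y_mulch + 1·y_stone = 12.
This yields shadow prices y_mulch = 5, y_stone = 2.
Reduced cost of retaining walls: c₃ − yᵀa₃ = 11 − (5·2 + 2·4) = 11 − 18 = -7.

-7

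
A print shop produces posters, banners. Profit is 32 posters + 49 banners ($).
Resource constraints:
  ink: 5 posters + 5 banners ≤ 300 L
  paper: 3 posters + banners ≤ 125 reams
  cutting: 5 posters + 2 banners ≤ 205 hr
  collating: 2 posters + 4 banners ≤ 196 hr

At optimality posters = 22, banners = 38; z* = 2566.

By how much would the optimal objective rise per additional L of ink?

3

Binding: ink and collating. Non-binding: paper (21 unused), cutting (19 unused).
Since paper, cutting are not tight, their duals are 0.
From A_Bᵀ y = c: 5·y_ink + 2·y_collating = 32; 5·y_ink + 4·y_collating = 49.
This yields shadow prices y_ink = 3, y_collating = 8.5.
Shadow price of ink = 3.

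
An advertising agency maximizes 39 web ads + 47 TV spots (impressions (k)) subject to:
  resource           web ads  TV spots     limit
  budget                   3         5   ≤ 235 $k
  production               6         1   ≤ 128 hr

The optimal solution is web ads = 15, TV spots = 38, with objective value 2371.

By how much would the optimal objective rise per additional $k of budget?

Check each constraint at x*: budget 235/235 (tight); production 128/128 (tight).
Dual feasibility on the basic columns requires 3·y_budget + 6·y_production = 39, 5·y_budget + 1·y_production = 47.
This yields shadow prices y_budget = 9, y_production = 2.
Shadow price of budget = 9.

9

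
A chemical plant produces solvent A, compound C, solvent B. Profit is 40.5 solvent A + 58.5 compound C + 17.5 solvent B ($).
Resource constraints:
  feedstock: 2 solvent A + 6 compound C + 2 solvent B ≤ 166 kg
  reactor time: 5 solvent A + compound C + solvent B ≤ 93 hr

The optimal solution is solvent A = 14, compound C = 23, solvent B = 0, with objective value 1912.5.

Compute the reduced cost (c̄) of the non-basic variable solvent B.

At the optimum: feedstock uses 166 of 166 (binding); reactor time uses 93 of 93 (binding).
From A_Bᵀ y = c: 2·y_feedstock + 5·y_reactor time = 40.5; 6·y_feedstock + 1·y_reactor time = 58.5.
→ y_feedstock = 9 and y_reactor time = 4.5.
Reduced cost of solvent B: c₃ − yᵀa₃ = 17.5 − (9·2 + 4.5·1) = 17.5 − 22.5 = -5.

-5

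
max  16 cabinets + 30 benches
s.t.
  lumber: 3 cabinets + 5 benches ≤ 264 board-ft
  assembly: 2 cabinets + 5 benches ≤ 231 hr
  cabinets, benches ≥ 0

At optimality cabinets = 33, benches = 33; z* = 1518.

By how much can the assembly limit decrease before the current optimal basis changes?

Binding constraints: lumber, assembly. The basis is B = [[3,5],[2,5]] with det 5.
Per unit decrease in assembly, x* moves by d = (1, -0.6).
The basis stays optimal until benches reaches 0; allowable decrease = 55 hr.

55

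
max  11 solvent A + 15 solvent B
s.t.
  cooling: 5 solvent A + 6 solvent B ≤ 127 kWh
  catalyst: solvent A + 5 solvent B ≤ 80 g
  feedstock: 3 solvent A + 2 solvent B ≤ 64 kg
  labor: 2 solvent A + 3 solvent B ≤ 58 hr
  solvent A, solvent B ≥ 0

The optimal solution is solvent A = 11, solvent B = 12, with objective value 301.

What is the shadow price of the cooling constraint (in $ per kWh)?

1

At the optimum: cooling uses 127 of 127 (binding); catalyst uses 71 of 80 (slack = 9); feedstock uses 57 of 64 (slack = 7); labor uses 58 of 58 (binding).
Since catalyst, feedstock are not tight, their duals are 0.
From A_Bᵀ y = c: 5·y_cooling + 2·y_labor = 11; 6·y_cooling + 3·y_labor = 15.
This yields shadow prices y_cooling = 1, y_labor = 3.
Shadow price of cooling = 1.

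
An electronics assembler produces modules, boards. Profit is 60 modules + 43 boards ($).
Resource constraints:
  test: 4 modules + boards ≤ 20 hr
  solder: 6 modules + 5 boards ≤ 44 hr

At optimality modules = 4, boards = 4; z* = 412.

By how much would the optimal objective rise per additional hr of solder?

8

Both test and solder are binding at x*.
From A_Bᵀ y = c: 4·y_test + 6·y_solder = 60; 1·y_test + 5·y_solder = 43.
This yields shadow prices y_test = 3, y_solder = 8.
Shadow price of solder = 8.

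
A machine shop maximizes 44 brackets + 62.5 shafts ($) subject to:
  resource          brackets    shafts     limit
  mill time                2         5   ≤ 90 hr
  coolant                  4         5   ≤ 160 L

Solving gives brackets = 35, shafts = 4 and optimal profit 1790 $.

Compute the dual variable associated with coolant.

Check each constraint at x*: mill time 90/90 (tight); coolant 160/160 (tight).
Dual feasibility on the basic columns requires 2·y_mill time + 4·y_coolant = 44, 5·y_mill time + 5·y_coolant = 62.5.
Solving: y_mill time = 3, y_coolant = 9.5.
Shadow price of coolant = 9.5.

9.5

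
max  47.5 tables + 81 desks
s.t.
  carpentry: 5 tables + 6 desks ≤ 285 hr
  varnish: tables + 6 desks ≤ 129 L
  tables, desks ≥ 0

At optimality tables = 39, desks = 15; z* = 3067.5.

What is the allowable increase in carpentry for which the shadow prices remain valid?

360

Binding constraints: carpentry, varnish. The basis is B = [[5,6],[1,6]] with det 24.
Per unit increase in carpentry, x* moves by d = (0.25, -0.0417).
The basis stays optimal until desks reaches 0; allowable increase = 360 hr.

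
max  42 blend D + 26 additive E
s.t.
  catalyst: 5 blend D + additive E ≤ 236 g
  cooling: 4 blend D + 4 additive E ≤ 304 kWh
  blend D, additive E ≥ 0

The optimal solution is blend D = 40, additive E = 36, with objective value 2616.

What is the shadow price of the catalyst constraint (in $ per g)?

Both catalyst and cooling are binding at x*.
From A_Bᵀ y = c: 5·y_catalyst + 4·y_cooling = 42; 1·y_catalyst + 4·y_cooling = 26.
→ y_catalyst = 4 and y_cooling = 5.5.
Shadow price of catalyst = 4.

4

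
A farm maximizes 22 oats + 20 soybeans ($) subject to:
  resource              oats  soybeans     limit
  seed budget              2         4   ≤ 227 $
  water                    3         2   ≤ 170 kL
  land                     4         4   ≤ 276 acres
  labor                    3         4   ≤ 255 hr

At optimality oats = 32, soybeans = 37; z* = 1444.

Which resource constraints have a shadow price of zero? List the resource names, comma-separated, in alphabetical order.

seed budget: 212/227 (slack 15)
water: 170/170 (binding)
land: 276/276 (binding)
labor: 244/255 (slack 11)
By complementary slackness, a constraint with positive slack has shadow price 0 → labor, seed budget.

labor, seed budget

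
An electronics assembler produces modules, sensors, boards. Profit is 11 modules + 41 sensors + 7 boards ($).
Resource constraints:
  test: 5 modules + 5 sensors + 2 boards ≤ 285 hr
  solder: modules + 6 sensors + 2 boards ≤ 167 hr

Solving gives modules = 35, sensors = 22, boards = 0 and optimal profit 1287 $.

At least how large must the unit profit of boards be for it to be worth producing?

14

Check each constraint at x*: test 285/285 (tight); solder 167/167 (tight).
Dual feasibility on the basic columns requires 5·y_test + 1·y_solder = 11, 5·y_test + 6·y_solder = 41.
→ y_test = 1 and y_solder = 6.
boards enters the basis when its profit ≥ yᵀa₃ = 1·2 + 6·2 = 14.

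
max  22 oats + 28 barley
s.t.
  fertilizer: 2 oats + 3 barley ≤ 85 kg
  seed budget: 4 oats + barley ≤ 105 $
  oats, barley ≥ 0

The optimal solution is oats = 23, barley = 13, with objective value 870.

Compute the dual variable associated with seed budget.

1

Check each constraint at x*: fertilizer 85/85 (tight); seed budget 105/105 (tight).
The binding rows give the dual system: 2·y_fertilizer + 4·y_seed budget = 22 and 3·y_fertilizer + 1·y_seed budget = 28.
This yields shadow prices y_fertilizer = 9, y_seed budget = 1.
Shadow price of seed budget = 1.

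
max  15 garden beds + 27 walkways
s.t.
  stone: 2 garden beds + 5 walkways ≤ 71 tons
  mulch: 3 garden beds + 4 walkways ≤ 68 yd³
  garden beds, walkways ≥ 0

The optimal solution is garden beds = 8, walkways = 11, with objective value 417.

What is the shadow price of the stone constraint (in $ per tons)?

3

At the optimum: stone uses 71 of 71 (binding); mulch uses 68 of 68 (binding).
The binding rows give the dual system: 2·y_stone + 3·y_mulch = 15 and 5·y_stone + 4·y_mulch = 27.
→ y_stone = 3 and y_mulch = 3.
Shadow price of stone = 3.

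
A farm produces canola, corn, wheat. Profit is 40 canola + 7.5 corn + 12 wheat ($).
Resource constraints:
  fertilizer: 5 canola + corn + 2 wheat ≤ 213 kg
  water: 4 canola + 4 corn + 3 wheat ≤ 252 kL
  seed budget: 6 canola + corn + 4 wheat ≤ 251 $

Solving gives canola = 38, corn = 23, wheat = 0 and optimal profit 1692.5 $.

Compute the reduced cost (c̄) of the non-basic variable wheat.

-8

Check each constraint at x*: fertilizer 213/213 (tight); water 244/252 (slack 8); seed budget 251/251 (tight).
Since water is not tight, its dual is 0.
Dual feasibility on the basic columns requires 5·y_fertilizer + 6·y_seed budget = 40, 1·y_fertilizer + 1·y_seed budget = 7.5.
Solving: y_fertilizer = 5, y_seed budget = 2.5.
Reduced cost of wheat: c₃ − yᵀa₃ = 12 − (5·2 + 2.5·4) = 12 − 20 = -8.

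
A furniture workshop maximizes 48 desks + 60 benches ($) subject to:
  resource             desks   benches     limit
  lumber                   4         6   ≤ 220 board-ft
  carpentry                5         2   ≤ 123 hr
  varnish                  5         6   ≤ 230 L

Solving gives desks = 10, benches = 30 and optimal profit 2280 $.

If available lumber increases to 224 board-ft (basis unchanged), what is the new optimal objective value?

2288

Check each constraint at x*: lumber 220/220 (tight); carpentry 110/123 (slack 13); varnish 230/230 (tight).
Slack constraints have shadow price 0 (complementary slackness).
Dual feasibility on the basic columns requires 4·y_lumber + 5·y_varnish = 48, 6·y_lumber + 6·y_varnish = 60.
This yields shadow prices y_lumber = 2, y_varnish = 8.
Δz = y_lumber·Δb = 2 × (4) = 8, so new z* = 2280 + 8 = 2288.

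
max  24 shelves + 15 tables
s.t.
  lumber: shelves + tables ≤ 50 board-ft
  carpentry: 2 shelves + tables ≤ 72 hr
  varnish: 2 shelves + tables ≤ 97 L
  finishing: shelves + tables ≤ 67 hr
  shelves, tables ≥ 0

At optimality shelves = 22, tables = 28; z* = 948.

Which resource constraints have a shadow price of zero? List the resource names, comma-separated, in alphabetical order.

finishing, varnish

lumber: 50/50 (binding)
carpentry: 72/72 (binding)
varnish: 72/97 (slack 25)
finishing: 50/67 (slack 17)
By complementary slackness, a constraint with positive slack has shadow price 0 → finishing, varnish.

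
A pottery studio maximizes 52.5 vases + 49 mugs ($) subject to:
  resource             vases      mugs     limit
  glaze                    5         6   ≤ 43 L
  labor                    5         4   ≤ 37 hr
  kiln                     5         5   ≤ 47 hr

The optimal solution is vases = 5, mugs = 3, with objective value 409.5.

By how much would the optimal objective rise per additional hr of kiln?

Check each constraint at x*: glaze 43/43 (tight); labor 37/37 (tight); kiln 40/47 (slack 7).
Slack constraints have shadow price 0 (complementary slackness).
Dual feasibility on the basic columns requires 5·y_glaze + 5·y_labor = 52.5, 6·y_glaze + 4·y_labor = 49.
This yields shadow prices y_glaze = 3.5, y_labor = 7.
Shadow price of kiln = 0.

0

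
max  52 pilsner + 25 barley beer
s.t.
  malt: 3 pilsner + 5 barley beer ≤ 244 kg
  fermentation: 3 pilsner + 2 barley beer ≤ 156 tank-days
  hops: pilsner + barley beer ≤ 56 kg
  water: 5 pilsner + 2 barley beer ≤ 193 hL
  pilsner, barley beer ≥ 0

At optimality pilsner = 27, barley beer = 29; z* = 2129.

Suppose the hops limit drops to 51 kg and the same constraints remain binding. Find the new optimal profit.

Check each constraint at x*: malt 226/244 (slack 18); fermentation 139/156 (slack 17); hops 56/56 (tight); water 193/193 (tight).
Slack constraints have shadow price 0 (complementary slackness).
Dual feasibility on the basic columns requires 1·y_hops + 5·y_water = 52, 1·y_hops + 2·y_water = 25.
Solving: y_hops = 7, y_water = 9.
Δz = y_hops·Δb = 7 × (-5) = -35, so new z* = 2129 − 35 = 2094.

2094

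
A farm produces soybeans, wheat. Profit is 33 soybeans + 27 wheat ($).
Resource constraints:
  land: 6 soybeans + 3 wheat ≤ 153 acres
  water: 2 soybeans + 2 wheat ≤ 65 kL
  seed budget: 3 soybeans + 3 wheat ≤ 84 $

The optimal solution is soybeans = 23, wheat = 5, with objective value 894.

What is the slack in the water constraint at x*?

water used = 2·23 + 2·5 = 56; slack = 65 − 56 = 9.

9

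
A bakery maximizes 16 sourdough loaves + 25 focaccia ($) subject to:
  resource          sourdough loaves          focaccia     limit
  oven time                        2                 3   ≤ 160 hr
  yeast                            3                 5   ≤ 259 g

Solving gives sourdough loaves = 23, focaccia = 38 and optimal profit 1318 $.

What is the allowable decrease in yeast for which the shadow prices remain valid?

19

Binding constraints: oven time, yeast. The basis is B = [[2,3],[3,5]] with det 1.
Per unit decrease in yeast, x* moves by d = (3, -2).
The basis stays optimal until focaccia reaches 0; allowable decrease = 19 g.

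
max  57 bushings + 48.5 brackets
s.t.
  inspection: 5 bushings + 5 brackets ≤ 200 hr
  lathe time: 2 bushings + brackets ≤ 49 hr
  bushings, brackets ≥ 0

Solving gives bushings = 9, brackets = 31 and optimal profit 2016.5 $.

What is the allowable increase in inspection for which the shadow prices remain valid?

45

Binding constraints: inspection, lathe time. The basis is B = [[5,5],[2,1]] with det -5.
Per unit increase in inspection, x* moves by d = (-0.2, 0.4).
The basis stays optimal until bushings reaches 0; allowable increase = 45 hr.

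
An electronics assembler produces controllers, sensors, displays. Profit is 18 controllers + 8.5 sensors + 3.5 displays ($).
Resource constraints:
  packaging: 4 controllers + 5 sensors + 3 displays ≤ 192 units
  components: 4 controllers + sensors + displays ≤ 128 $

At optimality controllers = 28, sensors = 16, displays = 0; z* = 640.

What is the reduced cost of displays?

-3

Check each constraint at x*: packaging 192/192 (tight); components 128/128 (tight).
Dual feasibility on the basic columns requires 4·y_packaging + 4·y_components = 18, 5·y_packaging + 1·y_components = 8.5.
This yields shadow prices y_packaging = 1, y_components = 3.5.
Reduced cost of displays: c₃ − yᵀa₃ = 3.5 − (1·3 + 3.5·1) = 3.5 − 6.5 = -3.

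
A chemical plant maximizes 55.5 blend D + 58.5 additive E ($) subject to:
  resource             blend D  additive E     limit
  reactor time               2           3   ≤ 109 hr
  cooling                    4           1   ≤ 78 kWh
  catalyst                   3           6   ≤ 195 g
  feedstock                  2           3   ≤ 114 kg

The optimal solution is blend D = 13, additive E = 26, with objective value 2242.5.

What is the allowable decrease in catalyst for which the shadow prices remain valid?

Binding constraints: cooling, catalyst. The basis is B = [[4,1],[3,6]] with det 21.
Per unit decrease in catalyst, x* moves by d = (0.0476, -0.1905).
The basis stays optimal until additive E reaches 0; allowable decrease = 136.5 g.

136.5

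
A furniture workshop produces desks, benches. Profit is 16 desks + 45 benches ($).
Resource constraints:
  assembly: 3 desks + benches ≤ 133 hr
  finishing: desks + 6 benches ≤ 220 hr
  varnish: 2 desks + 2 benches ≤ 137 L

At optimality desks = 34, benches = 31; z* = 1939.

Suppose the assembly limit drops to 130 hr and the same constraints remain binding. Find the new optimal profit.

1930

Binding: assembly and finishing. Non-binding: varnish (7 unused).
By complementary slackness, y = 0 for the non-binding constraint.
From A_Bᵀ y = c: 3·y_assembly + 1·y_finishing = 16; 1·y_assembly + 6·y_finishing = 45.
Solving: y_assembly = 3, y_finishing = 7.
Δz = y_assembly·Δb = 3 × (-3) = -9, so new z* = 1939 − 9 = 1930.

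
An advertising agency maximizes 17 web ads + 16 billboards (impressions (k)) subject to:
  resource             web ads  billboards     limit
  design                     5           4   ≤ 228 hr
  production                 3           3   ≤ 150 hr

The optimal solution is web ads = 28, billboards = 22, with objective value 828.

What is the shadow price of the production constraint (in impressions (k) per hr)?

Check each constraint at x*: design 228/228 (tight); production 150/150 (tight).
From A_Bᵀ y = c: 5·y_design + 3·y_production = 17; 4·y_design + 3·y_production = 16.
Solving: y_design = 1, y_production = 4.
Shadow price of production = 4.

4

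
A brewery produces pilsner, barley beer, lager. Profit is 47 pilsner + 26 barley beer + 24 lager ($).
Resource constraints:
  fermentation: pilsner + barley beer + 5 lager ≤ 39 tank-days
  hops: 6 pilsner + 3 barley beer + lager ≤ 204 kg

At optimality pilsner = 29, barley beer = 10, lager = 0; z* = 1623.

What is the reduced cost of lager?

-8

Check each constraint at x*: fermentation 39/39 (tight); hops 204/204 (tight).
Dual feasibility on the basic columns requires 1·y_fermentation + 6·y_hops = 47, 1·y_fermentation + 3·y_hops = 26.
→ y_fermentation = 5 and y_hops = 7.
Reduced cost of lager: c₃ − yᵀa₃ = 24 − (5·5 + 7·1) = 24 − 32 = -8.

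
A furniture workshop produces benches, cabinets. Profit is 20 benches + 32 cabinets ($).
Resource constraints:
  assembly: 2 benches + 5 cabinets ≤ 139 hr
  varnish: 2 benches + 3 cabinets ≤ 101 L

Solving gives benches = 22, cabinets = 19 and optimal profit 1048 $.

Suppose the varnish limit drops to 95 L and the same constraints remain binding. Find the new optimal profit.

994

Both assembly and varnish are binding at x*.
Dual feasibility on the basic columns requires 2·y_assembly + 2·y_varnish = 20, 5·y_assembly + 3·y_varnish = 32.
→ y_assembly = 1 and y_varnish = 9.
Δz = y_varnish·Δb = 9 × (-6) = -54, so new z* = 1048 − 54 = 994.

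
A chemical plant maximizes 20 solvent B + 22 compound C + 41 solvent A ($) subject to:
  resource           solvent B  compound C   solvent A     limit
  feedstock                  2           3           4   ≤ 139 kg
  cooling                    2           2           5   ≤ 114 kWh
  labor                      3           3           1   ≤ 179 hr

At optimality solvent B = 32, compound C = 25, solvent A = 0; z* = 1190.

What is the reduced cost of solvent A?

-7

At the optimum: feedstock uses 139 of 139 (binding); cooling uses 114 of 114 (binding); labor uses 171 of 179 (slack = 8).
Slack constraints have shadow price 0 (complementary slackness).
The binding rows give the dual system: 2·y_feedstock + 2·y_cooling = 20 and 3·y_feedstock + 2·y_cooling = 22.
→ y_feedstock = 2 and y_cooling = 8.
Reduced cost of solvent A: c₃ − yᵀa₃ = 41 − (2·4 + 8·5) = 41 − 48 = -7.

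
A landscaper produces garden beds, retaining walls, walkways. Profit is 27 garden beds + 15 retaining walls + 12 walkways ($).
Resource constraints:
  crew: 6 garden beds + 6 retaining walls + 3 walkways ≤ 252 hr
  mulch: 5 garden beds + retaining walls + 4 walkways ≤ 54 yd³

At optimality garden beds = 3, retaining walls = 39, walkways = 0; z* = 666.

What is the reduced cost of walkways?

-6

Both crew and mulch are binding at x*.
Dual feasibility on the basic columns requires 6·y_crew + 5·y_mulch = 27, 6·y_crew + 1·y_mulch = 15.
→ y_crew = 2 and y_mulch = 3.
Reduced cost of walkways: c₃ − yᵀa₃ = 12 − (2·3 + 3·4) = 12 − 18 = -6.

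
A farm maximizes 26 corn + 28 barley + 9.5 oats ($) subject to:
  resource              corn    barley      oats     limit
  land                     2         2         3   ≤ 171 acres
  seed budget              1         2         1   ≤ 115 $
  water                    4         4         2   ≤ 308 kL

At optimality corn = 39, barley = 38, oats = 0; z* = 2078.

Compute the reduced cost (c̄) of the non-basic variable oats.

-4.5

Check each constraint at x*: land 154/171 (slack 17); seed budget 115/115 (tight); water 308/308 (tight).
By complementary slackness, y = 0 for the non-binding constraint.
Dual feasibility on the basic columns requires 1·y_seed budget + 4·y_water = 26, 2·y_seed budget + 4·y_water = 28.
Solving: y_seed budget = 2, y_water = 6.
Reduced cost of oats: c₃ − yᵀa₃ = 9.5 − (2·1 + 6·2) = 9.5 − 14 = -4.5.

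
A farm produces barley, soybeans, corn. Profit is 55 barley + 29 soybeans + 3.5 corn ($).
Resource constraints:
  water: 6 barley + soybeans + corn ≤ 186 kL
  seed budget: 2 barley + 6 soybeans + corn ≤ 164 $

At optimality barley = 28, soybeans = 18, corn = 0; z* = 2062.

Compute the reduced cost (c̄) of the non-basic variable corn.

At the optimum: water uses 186 of 186 (binding); seed budget uses 164 of 164 (binding).
The binding rows give the dual system: 6·y_water + 2·y_seed budget = 55 and 1·y_water + 6·y_seed budget = 29.
→ y_water = 8 and y_seed budget = 3.5.
Reduced cost of corn: c₃ − yᵀa₃ = 3.5 − (8·1 + 3.5·1) = 3.5 − 11.5 = -8.

-8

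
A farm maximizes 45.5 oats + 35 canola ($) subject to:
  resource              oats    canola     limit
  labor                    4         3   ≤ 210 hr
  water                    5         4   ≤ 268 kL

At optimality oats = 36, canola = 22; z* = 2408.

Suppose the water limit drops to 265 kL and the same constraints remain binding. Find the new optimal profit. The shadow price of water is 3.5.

2397.5

Δb = -3, so new z* = 2408 + (3.5)·(-3) = 2408 − 10.5 = 2397.5.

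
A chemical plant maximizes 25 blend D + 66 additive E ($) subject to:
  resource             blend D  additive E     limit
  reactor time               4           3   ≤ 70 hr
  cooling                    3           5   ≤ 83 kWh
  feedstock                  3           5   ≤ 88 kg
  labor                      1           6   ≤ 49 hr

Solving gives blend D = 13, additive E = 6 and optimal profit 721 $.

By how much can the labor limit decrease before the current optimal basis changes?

31.5

Binding constraints: reactor time, labor. The basis is B = [[4,3],[1,6]] with det 21.
Per unit decrease in labor, x* moves by d = (0.1429, -0.1905).
The basis stays optimal until additive E reaches 0; allowable decrease = 31.5 hr.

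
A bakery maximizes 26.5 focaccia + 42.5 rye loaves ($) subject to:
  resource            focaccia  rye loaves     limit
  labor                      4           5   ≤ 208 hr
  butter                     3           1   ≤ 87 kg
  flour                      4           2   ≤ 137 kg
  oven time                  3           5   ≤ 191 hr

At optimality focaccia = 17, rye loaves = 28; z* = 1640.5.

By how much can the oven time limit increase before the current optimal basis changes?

17

Binding constraints: labor, oven time. The basis is B = [[4,5],[3,5]] with det 5.
Per unit increase in oven time, x* moves by d = (-1, 0.8).
The basis stays optimal until focaccia reaches 0; allowable increase = 17 hr.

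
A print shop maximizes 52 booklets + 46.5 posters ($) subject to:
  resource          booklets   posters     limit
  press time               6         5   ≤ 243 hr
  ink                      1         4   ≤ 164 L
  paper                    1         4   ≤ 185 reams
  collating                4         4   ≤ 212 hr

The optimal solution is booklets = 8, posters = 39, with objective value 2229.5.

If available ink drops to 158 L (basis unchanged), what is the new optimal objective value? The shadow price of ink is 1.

Δb = -6, so new z* = 2229.5 + (1)·(-6) = 2229.5 − 6 = 2223.5.

2223.5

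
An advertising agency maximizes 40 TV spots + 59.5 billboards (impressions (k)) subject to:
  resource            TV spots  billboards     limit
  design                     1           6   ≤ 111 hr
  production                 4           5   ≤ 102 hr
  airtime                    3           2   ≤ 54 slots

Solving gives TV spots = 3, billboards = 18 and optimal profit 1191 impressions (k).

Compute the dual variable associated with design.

Check each constraint at x*: design 111/111 (tight); production 102/102 (tight); airtime 45/54 (slack 9).
Slack constraints have shadow price 0 (complementary slackness).
The binding rows give the dual system: 1·y_design + 4·y_production = 40 and 6·y_design + 5·y_production = 59.5.
Solving: y_design = 2, y_production = 9.5.
Shadow price of design = 2.

2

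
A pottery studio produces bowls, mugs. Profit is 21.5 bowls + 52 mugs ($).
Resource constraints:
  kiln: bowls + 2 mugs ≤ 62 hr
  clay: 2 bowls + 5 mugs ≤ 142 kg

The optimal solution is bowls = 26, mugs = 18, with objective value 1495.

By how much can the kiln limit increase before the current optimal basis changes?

9

Binding constraints: kiln, clay. The basis is B = [[1,2],[2,5]] with det 1.
Per unit increase in kiln, x* moves by d = (5, -2).
The basis stays optimal until mugs reaches 0; allowable increase = 9 hr.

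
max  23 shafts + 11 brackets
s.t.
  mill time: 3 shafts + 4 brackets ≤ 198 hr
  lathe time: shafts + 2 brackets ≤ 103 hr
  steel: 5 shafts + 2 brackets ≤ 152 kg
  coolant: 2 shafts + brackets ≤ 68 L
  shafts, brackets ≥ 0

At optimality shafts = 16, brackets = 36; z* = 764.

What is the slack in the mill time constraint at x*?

mill time used = 3·16 + 4·36 = 192; slack = 198 − 192 = 6.

6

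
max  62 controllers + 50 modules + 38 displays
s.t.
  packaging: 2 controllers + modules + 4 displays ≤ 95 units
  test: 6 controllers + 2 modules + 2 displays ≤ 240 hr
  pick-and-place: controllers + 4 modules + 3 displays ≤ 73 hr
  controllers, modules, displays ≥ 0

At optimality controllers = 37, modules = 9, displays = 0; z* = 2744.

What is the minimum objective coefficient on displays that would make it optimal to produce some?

Binding: test and pick-and-place. Non-binding: packaging (12 unused).
Since packaging is not tight, its dual is 0.
From A_Bᵀ y = c: 6·y_test + 1·y_pick-and-place = 62; 2·y_test + 4·y_pick-and-place = 50.
→ y_test = 9 and y_pick-and-place = 8.
displays enters the basis when its profit ≥ yᵀa₃ = 9·2 + 8·3 = 42.

42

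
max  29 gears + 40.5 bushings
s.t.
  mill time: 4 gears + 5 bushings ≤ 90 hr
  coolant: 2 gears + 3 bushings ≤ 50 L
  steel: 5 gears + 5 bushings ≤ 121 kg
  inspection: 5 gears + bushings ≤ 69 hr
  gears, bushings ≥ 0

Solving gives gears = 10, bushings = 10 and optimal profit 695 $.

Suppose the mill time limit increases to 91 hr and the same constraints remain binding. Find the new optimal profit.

Binding: mill time and coolant. Non-binding: steel (21 unused), inspection (9 unused).
By complementary slackness, y = 0 for the non-binding constraints.
The binding rows give the dual system: 4·y_mill time + 2·y_coolant = 29 and 5·y_mill time + 3·y_coolant = 40.5.
→ y_mill time = 3 and y_coolant = 8.5.
Δz = y_mill time·Δb = 3 × (1) = 3, so new z* = 695 + 3 = 698.

698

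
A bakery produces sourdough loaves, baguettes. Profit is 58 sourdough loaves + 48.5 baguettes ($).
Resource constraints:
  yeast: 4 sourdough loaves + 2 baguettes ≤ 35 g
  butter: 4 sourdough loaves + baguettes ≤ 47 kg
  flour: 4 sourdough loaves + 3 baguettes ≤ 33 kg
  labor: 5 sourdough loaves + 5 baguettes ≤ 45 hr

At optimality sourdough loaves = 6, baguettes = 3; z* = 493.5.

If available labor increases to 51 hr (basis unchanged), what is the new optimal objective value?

Check each constraint at x*: yeast 30/35 (slack 5); butter 27/47 (slack 20); flour 33/33 (tight); labor 45/45 (tight).
By complementary slackness, y = 0 for the non-binding constraints.
Dual feasibility on the basic columns requires 4·y_flour + 5·y_labor = 58, 3·y_flour + 5·y_labor = 48.5.
Solving: y_flour = 9.5, y_labor = 4.
Δz = y_labor·Δb = 4 × (6) = 24, so new z* = 493.5 + 24 = 517.5.

517.5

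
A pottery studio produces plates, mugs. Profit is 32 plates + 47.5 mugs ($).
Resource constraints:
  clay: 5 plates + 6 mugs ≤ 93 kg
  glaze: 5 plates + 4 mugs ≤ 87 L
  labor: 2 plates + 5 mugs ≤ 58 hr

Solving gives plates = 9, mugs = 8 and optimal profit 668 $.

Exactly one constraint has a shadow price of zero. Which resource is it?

glaze

clay: 93/93 (binding)
glaze: 77/87 (slack 10)
labor: 58/58 (binding)
By complementary slackness, a constraint with positive slack has shadow price 0 → glaze.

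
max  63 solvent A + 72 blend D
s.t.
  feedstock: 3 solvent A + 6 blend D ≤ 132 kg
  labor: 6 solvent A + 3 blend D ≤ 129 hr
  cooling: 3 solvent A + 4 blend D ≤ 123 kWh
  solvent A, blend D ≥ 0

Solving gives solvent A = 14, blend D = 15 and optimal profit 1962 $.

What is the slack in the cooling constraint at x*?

cooling used = 3·14 + 4·15 = 102; slack = 123 − 102 = 21.

21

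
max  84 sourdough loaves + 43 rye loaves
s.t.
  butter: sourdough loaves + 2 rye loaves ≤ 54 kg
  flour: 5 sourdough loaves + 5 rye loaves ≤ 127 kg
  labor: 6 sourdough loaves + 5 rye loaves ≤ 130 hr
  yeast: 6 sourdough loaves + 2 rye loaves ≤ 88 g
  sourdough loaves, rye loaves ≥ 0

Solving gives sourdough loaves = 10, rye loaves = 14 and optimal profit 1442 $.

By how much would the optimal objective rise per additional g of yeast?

At the optimum: butter uses 38 of 54 (slack = 16); flour uses 120 of 127 (slack = 7); labor uses 130 of 130 (binding); yeast uses 88 of 88 (binding).
By complementary slackness, y = 0 for the non-binding constraints.
The binding rows give the dual system: 6·y_labor + 6·y_yeast = 84 and 5·y_labor + 2·y_yeast = 43.
→ y_labor = 5 and y_yeast = 9.
Shadow price of yeast = 9.

9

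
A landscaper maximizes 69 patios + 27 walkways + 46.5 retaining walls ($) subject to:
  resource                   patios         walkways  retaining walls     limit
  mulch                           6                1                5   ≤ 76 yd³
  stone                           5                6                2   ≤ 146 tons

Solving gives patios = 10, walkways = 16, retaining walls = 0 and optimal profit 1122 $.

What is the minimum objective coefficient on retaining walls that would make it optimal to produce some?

51

At the optimum: mulch uses 76 of 76 (binding); stone uses 146 of 146 (binding).
From A_Bᵀ y = c: 6·y_mulch + 5·y_stone = 69; 1·y_mulch + 6·y_stone = 27.
This yields shadow prices y_mulch = 9, y_stone = 3.
retaining walls enters the basis when its profit ≥ yᵀa₃ = 9·5 + 3·2 = 51.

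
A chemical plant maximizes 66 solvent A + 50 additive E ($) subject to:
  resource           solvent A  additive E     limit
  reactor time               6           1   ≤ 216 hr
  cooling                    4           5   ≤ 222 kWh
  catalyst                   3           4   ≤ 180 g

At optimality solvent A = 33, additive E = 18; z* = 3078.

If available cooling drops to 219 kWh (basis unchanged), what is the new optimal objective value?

3051

Check each constraint at x*: reactor time 216/216 (tight); cooling 222/222 (tight); catalyst 171/180 (slack 9).
Since catalyst is not tight, its dual is 0.
From A_Bᵀ y = c: 6·y_reactor time + 4·y_cooling = 66; 1·y_reactor time + 5·y_cooling = 50.
This yields shadow prices y_reactor time = 5, y_cooling = 9.
Δz = y_cooling·Δb = 9 × (-3) = -27, so new z* = 3078 − 27 = 3051.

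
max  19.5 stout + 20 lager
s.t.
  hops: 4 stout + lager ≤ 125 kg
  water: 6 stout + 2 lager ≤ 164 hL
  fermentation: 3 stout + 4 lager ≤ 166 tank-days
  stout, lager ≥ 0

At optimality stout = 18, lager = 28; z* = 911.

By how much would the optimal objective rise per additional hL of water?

1

At the optimum: hops uses 100 of 125 (slack = 25); water uses 164 of 164 (binding); fermentation uses 166 of 166 (binding).
By complementary slackness, y = 0 for the non-binding constraint.
From A_Bᵀ y = c: 6·y_water + 3·y_fermentation = 19.5; 2·y_water + 4·y_fermentation = 20.
Solving: y_water = 1, y_fermentation = 4.5.
Shadow price of water = 1.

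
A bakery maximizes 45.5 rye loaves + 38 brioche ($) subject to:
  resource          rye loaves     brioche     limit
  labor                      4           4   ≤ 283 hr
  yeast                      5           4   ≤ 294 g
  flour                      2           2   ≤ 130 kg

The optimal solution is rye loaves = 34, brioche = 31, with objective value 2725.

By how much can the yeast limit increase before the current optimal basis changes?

31

Binding constraints: yeast, flour. The basis is B = [[5,4],[2,2]] with det 2.
Per unit increase in yeast, x* moves by d = (1, -1).
The basis stays optimal until brioche reaches 0; allowable increase = 31 g.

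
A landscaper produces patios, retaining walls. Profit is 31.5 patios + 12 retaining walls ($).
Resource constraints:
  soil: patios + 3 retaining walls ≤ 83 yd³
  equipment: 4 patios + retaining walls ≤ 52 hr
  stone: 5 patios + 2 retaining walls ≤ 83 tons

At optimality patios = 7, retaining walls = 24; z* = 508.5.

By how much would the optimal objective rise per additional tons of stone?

5.5

Binding: equipment and stone. Non-binding: soil (4 unused).
Slack constraints have shadow price 0 (complementary slackness).
The binding rows give the dual system: 4·y_equipment + 5·y_stone = 31.5 and 1·y_equipment + 2·y_stone = 12.
This yields shadow prices y_equipment = 1, y_stone = 5.5.
Shadow price of stone = 5.5.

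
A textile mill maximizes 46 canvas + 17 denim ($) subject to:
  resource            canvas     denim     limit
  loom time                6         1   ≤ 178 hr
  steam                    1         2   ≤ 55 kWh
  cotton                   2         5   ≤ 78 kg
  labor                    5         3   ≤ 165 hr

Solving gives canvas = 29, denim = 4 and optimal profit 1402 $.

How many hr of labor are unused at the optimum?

labor used = 5·29 + 3·4 = 157; slack = 165 − 157 = 8.

8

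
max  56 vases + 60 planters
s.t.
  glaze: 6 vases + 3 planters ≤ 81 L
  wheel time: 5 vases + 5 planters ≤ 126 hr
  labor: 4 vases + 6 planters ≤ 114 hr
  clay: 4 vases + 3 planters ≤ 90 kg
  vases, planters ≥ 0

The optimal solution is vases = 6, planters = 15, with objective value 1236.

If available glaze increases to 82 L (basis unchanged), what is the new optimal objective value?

At the optimum: glaze uses 81 of 81 (binding); wheel time uses 105 of 126 (slack = 21); labor uses 114 of 114 (binding); clay uses 69 of 90 (slack = 21).
Slack constraints have shadow price 0 (complementary slackness).
Dual feasibility on the basic columns requires 6·y_glaze + 4·y_labor = 56, 3·y_glaze + 6·y_labor = 60.
This yields shadow prices y_glaze = 4, y_labor = 8.
Δz = y_glaze·Δb = 4 × (1) = 4, so new z* = 1236 + 4 = 1240.

1240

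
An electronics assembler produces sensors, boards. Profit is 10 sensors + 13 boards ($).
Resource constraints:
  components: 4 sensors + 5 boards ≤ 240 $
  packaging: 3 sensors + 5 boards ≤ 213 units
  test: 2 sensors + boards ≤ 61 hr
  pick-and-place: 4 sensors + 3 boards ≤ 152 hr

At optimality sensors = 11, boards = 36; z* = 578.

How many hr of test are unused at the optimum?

test used = 2·11 + 1·36 = 58; slack = 61 − 58 = 3.

3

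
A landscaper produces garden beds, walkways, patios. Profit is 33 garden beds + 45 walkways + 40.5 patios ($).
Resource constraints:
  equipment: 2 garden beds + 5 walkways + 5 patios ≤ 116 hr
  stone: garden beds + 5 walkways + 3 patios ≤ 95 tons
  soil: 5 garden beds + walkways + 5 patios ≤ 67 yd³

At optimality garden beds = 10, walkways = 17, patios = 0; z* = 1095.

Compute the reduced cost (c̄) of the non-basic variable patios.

Binding: stone and soil. Non-binding: equipment (11 unused).
Slack constraints have shadow price 0 (complementary slackness).
From A_Bᵀ y = c: 1·y_stone + 5·y_soil = 33; 5·y_stone + 1·y_soil = 45.
→ y_stone = 8 and y_soil = 5.
Reduced cost of patios: c₃ − yᵀa₃ = 40.5 − (8·3 + 5·5) = 40.5 − 49 = -8.5.

-8.5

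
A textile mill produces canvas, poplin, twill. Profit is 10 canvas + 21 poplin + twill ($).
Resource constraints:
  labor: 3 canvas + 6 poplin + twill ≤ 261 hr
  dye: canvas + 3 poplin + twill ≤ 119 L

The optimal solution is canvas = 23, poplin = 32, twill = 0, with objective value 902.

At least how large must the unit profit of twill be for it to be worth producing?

Check each constraint at x*: labor 261/261 (tight); dye 119/119 (tight).
The binding rows give the dual system: 3·y_labor + 1·y_dye = 10 and 6·y_labor + 3·y_dye = 21.
This yields shadow prices y_labor = 3, y_dye = 1.
twill enters the basis when its profit ≥ yᵀa₃ = 3·1 + 1·1 = 4.

4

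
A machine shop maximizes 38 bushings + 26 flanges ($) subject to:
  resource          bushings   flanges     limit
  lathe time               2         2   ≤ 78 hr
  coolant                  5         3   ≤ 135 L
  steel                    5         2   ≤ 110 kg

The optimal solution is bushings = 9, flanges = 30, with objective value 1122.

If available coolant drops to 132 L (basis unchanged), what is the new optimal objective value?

At the optimum: lathe time uses 78 of 78 (binding); coolant uses 135 of 135 (binding); steel uses 105 of 110 (slack = 5).
By complementary slackness, y = 0 for the non-binding constraint.
Dual feasibility on the basic columns requires 2·y_lathe time + 5·y_coolant = 38, 2·y_lathe time + 3·y_coolant = 26.
→ y_lathe time = 4 and y_coolant = 6.
Δz = y_coolant·Δb = 6 × (-3) = -18, so new z* = 1122 − 18 = 1104.

1104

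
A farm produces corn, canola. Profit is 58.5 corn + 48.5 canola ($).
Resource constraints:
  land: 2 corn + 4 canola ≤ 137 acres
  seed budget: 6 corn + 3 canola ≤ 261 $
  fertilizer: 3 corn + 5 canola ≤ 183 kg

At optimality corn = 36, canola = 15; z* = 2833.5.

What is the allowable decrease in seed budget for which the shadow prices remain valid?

Binding constraints: seed budget, fertilizer. The basis is B = [[6,3],[3,5]] with det 21.
Per unit decrease in seed budget, x* moves by d = (-0.2381, 0.1429).
The basis stays optimal until land becomes binding; allowable decrease = 52.5 $.

52.5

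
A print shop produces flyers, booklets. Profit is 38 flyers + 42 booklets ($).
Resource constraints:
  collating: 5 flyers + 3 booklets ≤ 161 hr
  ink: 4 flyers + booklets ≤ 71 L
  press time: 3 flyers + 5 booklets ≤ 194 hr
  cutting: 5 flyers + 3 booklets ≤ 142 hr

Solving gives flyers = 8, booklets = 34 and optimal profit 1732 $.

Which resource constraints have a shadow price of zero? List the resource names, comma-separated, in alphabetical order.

collating: 142/161 (slack 19)
ink: 66/71 (slack 5)
press time: 194/194 (binding)
cutting: 142/142 (binding)
By complementary slackness, a constraint with positive slack has shadow price 0 → collating, ink.

collating, ink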